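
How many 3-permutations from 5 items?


P(5,3) = 5!/2!
= 120/2
= 60

P(5,3) = 60


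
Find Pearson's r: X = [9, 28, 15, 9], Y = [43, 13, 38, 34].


Mean X = 15.2500, Mean Y = 32.0000
SD X = 7.758060, SD Y = 11.423660
Cov = -81.250000
r = -81.250000/(7.758060*11.423660) = -0.9168

r = -0.9168


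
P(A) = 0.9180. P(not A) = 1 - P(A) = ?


P(not A) = 1 - 0.9180 = 0.0820

P(not A) = 0.0820


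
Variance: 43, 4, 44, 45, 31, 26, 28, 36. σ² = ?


Mean = 32.1250
Squared deviations: 118.2656, 791.0156, 141.0156, 165.7656, 1.2656, 37.5156, 17.0156, 15.0156
Sum = 1286.8750
Variance = 1286.8750/8 = 160.8594

Variance = 160.8594


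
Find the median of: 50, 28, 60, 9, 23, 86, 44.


Sorted: 9, 23, 28, 44, 50, 60, 86
n = 7 (odd)
Middle value = 44

Median = 44


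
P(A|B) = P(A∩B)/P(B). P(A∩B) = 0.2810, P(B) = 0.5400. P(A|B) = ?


P(A|B) = 0.2810/0.5400 = 0.5204

P(A|B) = 0.5204


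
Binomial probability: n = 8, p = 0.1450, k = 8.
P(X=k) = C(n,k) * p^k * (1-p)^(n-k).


C(8,8) = 1
p^8 = 1.954088e-07
(1-p)^0 = 1.000000
P = 1 * 1.954088e-07 * 1.000000 = 1.9541e-07

P(X=8) = 1.9541e-07


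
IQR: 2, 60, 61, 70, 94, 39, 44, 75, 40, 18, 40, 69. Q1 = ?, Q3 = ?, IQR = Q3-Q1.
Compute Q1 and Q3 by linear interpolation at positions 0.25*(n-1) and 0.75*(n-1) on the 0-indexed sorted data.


Sorted: 2, 18, 39, 40, 40, 44, 60, 61, 69, 70, 75, 94
Q1 (25th %ile) = 39.7500
Q3 (75th %ile) = 69.2500
IQR = 69.2500 - 39.7500 = 29.5000

IQR = 29.5000


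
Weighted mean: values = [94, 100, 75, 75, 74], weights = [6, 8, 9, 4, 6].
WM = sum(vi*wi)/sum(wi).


Numerator = 94*6 + 100*8 + 75*9 + 75*4 + 74*6 = 2783
Denominator = 6 + 8 + 9 + 4 + 6 = 33
WM = 2783/33 = 84.3333

WM = 84.3333


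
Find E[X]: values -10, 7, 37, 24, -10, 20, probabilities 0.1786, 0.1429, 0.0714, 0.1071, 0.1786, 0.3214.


E[X] = -10*0.1786 + 7*0.1429 + 37*0.0714 + 24*0.1071 - 10*0.1786 + 20*0.3214
= -1.7860 + 1.0003 + 2.6418 + 2.5704 - 1.7860 + 6.4280
= 9.0685

E[X] = 9.0685


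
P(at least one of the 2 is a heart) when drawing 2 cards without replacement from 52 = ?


P(at least one) = 1 - P(none)
P(none) = (39/52) × (38/51) = 0.558824
P(at least one) = 1 - 0.558824 = 0.4412

P = 0.4412


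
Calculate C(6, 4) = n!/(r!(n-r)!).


C(6,4) = 6!/(4! × 2!)
= 720/(24 × 2)
= 15

C(6,4) = 15


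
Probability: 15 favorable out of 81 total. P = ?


P = 15/81 = 0.1852

P = 0.1852


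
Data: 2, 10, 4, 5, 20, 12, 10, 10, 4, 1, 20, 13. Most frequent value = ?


Frequencies: 1:1, 2:1, 4:2, 5:1, 10:3, 12:1, 13:1, 20:2
Max frequency = 3
Mode = 10

Mode = 10


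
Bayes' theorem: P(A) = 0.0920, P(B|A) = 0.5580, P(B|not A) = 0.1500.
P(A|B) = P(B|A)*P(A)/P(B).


P(B) = P(B|A)*P(A) + P(B|A')*P(A')
= 0.5580*0.0920 + 0.1500*0.9080
= 0.051336 + 0.136200 = 0.187536
P(A|B) = 0.051336/0.187536 = 0.2737

P(A|B) = 0.2737


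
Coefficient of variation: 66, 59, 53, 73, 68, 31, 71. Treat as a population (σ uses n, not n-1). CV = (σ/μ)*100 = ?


Mean = 60.1429
SD = 13.5270
CV = (13.5270/60.1429)*100 = 22.4914%

CV = 22.4914%


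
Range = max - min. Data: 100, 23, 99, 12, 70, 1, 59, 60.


Max = 100, Min = 1
Range = 100 - 1 = 99

Range = 99


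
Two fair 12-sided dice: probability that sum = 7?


Total outcomes = 12×12 = 144
Favorable (sum = 7): 6
P = 6/144 = 0.0417

P = 0.0417


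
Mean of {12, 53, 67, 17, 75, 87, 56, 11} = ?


Sum = 12 + 53 + 67 + 17 + 75 + 87 + 56 + 11 = 378
n = 8
Mean = 378/8 = 47.2500

Mean = 47.2500


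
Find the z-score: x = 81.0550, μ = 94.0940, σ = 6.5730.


z = (81.0550 - 94.0940)/6.5730
= -13.0390/6.5730
= -1.9837

z = -1.9837


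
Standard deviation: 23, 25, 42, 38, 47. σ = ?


Mean = 35.0000
Variance = 89.2000
SD = sqrt(89.2000) = 9.4446

SD = 9.4446


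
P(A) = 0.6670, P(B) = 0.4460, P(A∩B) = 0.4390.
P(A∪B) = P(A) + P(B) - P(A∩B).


P(A∪B) = 0.6670 + 0.4460 - 0.4390
= 1.1130 - 0.4390
= 0.6740

P(A∪B) = 0.6740


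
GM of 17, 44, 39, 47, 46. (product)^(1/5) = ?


Product = 17 × 44 × 39 × 47 × 46 = 63069864
GM = 63069864^(1/5) = 36.3048

GM = 36.3048


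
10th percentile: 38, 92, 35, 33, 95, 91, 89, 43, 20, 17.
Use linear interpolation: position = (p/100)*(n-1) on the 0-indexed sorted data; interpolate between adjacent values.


Sorted: 17, 20, 33, 35, 38, 43, 89, 91, 92, 95
n = 10
Index = 10/100 * 9 = 0.9000
Lower = data[0] = 17, Upper = data[1] = 20
P10 = 17 + 0.9000*(3) = 19.7000

P10 = 19.7000


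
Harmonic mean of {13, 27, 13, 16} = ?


Sum of reciprocals = 1/13 + 1/27 + 1/13 + 1/16 = 0.253383
HM = 4/0.253383 = 15.7864

HM = 15.7864


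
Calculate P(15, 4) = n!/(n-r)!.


P(15,4) = 15!/11!
= 1307674368000/39916800
= 32760

P(15,4) = 32760


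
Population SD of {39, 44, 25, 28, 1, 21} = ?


Mean = 26.3333
Variance = 191.2222
SD = sqrt(191.2222) = 13.8283

SD = 13.8283


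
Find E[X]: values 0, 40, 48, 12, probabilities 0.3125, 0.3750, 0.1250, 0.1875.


E[X] = 0*0.3125 + 40*0.3750 + 48*0.1250 + 12*0.1875
= 0 + 15.0000 + 6.0000 + 2.2500
= 23.2500

E[X] = 23.2500


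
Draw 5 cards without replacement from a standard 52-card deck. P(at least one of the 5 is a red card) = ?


P(at least one) = 1 - P(none)
P(none) = (26/52) × (25/51) × (24/50) × (23/49) × (22/48) = 0.025310
P(at least one) = 1 - 0.025310 = 0.9747

P = 0.9747


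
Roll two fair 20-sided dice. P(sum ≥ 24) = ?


Total outcomes = 20×20 = 400
Favorable (sum ≥ 24): 153
P = 153/400 = 0.3825

P = 0.3825


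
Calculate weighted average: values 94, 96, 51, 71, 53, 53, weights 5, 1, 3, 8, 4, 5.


Numerator = 94*5 + 96*1 + 51*3 + 71*8 + 53*4 + 53*5 = 1764
Denominator = 5 + 1 + 3 + 8 + 4 + 5 = 26
WM = 1764/26 = 67.8462

WM = 67.8462


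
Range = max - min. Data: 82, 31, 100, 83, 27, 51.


Max = 100, Min = 27
Range = 100 - 27 = 73

Range = 73


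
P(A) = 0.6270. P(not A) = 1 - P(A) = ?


P(not A) = 1 - 0.6270 = 0.3730

P(not A) = 0.3730


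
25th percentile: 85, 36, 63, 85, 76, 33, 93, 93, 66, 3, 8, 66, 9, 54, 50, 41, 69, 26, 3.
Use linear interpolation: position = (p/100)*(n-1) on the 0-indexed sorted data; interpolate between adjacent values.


Sorted: 3, 3, 8, 9, 26, 33, 36, 41, 50, 54, 63, 66, 66, 69, 76, 85, 85, 93, 93
n = 19
Index = 25/100 * 18 = 4.5000
Lower = data[4] = 26, Upper = data[5] = 33
P25 = 26 + 0.5000*(7) = 29.5000

P25 = 29.5000


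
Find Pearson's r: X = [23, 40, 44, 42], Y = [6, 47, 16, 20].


Mean X = 37.2500, Mean Y = 22.2500
SD X = 8.347904, SD Y = 15.171931
Cov = 61.687500
r = 61.687500/(8.347904*15.171931) = 0.4871

r = 0.4871


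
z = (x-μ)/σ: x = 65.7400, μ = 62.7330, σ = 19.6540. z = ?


z = (65.7400 - 62.7330)/19.6540
= 3.0070/19.6540
= 0.1530

z = 0.1530


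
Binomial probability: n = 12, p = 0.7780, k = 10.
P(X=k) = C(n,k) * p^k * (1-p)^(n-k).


C(12,10) = 66
p^10 = 0.081245
(1-p)^2 = 0.049284
P = 66 * 0.081245 * 0.049284 = 0.2643

P(X=10) = 0.2643


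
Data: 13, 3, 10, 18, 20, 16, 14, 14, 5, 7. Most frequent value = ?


Frequencies: 3:1, 5:1, 7:1, 10:1, 13:1, 14:2, 16:1, 18:1, 20:1
Max frequency = 2
Mode = 14

Mode = 14


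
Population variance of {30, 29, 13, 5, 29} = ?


Mean = 21.2000
Squared deviations: 77.4400, 60.8400, 67.2400, 262.4400, 60.8400
Sum = 528.8000
Variance = 528.8000/5 = 105.7600

Variance = 105.7600


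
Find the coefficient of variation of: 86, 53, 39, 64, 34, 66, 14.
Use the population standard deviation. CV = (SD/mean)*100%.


Mean = 50.8571
SD = 22.1193
CV = (22.1193/50.8571)*100 = 43.4931%

CV = 43.4931%


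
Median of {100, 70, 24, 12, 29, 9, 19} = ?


Sorted: 9, 12, 19, 24, 29, 70, 100
n = 7 (odd)
Middle value = 24

Median = 24


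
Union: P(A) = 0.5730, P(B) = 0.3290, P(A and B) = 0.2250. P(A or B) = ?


P(A∪B) = 0.5730 + 0.3290 - 0.2250
= 0.9020 - 0.2250
= 0.6770

P(A∪B) = 0.6770


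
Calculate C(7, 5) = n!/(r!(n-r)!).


C(7,5) = 7!/(5! × 2!)
= 5040/(120 × 2)
= 21

C(7,5) = 21


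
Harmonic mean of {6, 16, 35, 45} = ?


Sum of reciprocals = 1/6 + 1/16 + 1/35 + 1/45 = 0.279960
HM = 4/0.279960 = 14.2877

HM = 14.2877


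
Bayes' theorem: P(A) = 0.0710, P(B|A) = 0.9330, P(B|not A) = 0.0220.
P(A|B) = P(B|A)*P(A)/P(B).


P(B) = P(B|A)*P(A) + P(B|A')*P(A')
= 0.9330*0.0710 + 0.0220*0.9290
= 0.066243 + 0.020438 = 0.086681
P(A|B) = 0.066243/0.086681 = 0.7642

P(A|B) = 0.7642


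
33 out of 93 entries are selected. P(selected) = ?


P = 33/93 = 0.3548

P = 0.3548


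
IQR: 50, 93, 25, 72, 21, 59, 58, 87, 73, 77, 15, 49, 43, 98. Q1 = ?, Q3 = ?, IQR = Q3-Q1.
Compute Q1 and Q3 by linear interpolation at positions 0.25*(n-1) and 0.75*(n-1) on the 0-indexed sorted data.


Sorted: 15, 21, 25, 43, 49, 50, 58, 59, 72, 73, 77, 87, 93, 98
Q1 (25th %ile) = 44.5000
Q3 (75th %ile) = 76.0000
IQR = 76.0000 - 44.5000 = 31.5000

IQR = 31.5000


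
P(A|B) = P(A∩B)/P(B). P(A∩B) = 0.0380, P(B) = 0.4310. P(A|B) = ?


P(A|B) = 0.0380/0.4310 = 0.0882

P(A|B) = 0.0882


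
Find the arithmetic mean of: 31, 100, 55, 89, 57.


Sum = 31 + 100 + 55 + 89 + 57 = 332
n = 5
Mean = 332/5 = 66.4000

Mean = 66.4000


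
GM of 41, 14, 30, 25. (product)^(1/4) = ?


Product = 41 × 14 × 30 × 25 = 430500
GM = 430500^(1/4) = 25.6149

GM = 25.6149


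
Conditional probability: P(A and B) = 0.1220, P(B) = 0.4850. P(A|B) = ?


P(A|B) = 0.1220/0.4850 = 0.2515

P(A|B) = 0.2515


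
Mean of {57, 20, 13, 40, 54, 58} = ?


Sum = 57 + 20 + 13 + 40 + 54 + 58 = 242
n = 6
Mean = 242/6 = 40.3333

Mean = 40.3333


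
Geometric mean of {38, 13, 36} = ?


Product = 38 × 13 × 36 = 17784
GM = 17784^(1/3) = 26.1022

GM = 26.1022


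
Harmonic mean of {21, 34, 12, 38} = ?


Sum of reciprocals = 1/21 + 1/34 + 1/12 + 1/38 = 0.186680
HM = 4/0.186680 = 21.4270

HM = 21.4270


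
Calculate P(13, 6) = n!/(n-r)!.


P(13,6) = 13!/7!
= 6227020800/5040
= 1235520

P(13,6) = 1235520


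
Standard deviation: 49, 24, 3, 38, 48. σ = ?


Mean = 32.4000
Variance = 297.0400
SD = sqrt(297.0400) = 17.2348

SD = 17.2348


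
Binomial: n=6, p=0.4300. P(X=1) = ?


C(6,1) = 6
p^1 = 0.430000
(1-p)^5 = 0.060169
P = 6 * 0.430000 * 0.060169 = 0.1552

P(X=1) = 0.1552


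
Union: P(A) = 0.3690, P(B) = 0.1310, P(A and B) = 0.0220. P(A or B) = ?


P(A∪B) = 0.3690 + 0.1310 - 0.0220
= 0.5000 - 0.0220
= 0.4780

P(A∪B) = 0.4780


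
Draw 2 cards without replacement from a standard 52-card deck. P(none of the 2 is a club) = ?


P(no clubs) = (39/52) × (38/51)
= 0.5588

P = 0.5588


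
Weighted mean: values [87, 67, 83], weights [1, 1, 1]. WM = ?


Numerator = 87*1 + 67*1 + 83*1 = 237
Denominator = 1 + 1 + 1 = 3
WM = 237/3 = 79.0000

WM = 79.0000


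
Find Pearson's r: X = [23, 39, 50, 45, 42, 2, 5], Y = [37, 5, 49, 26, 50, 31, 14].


Mean X = 29.4286, Mean Y = 30.2857
SD X = 18.149043, SD Y = 15.617886
Cov = 94.163265
r = 94.163265/(18.149043*15.617886) = 0.3322

r = 0.3322


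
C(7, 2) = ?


C(7,2) = 7!/(2! × 5!)
= 5040/(2 × 120)
= 21

C(7,2) = 21


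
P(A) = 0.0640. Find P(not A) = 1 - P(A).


P(not A) = 1 - 0.0640 = 0.9360

P(not A) = 0.9360


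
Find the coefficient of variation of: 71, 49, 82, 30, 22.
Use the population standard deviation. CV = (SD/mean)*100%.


Mean = 50.8000
SD = 23.0078
CV = (23.0078/50.8000)*100 = 45.2910%

CV = 45.2910%


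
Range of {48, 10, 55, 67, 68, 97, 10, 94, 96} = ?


Max = 97, Min = 10
Range = 97 - 10 = 87

Range = 87


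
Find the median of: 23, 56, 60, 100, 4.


Sorted: 4, 23, 56, 60, 100
n = 5 (odd)
Middle value = 56

Median = 56


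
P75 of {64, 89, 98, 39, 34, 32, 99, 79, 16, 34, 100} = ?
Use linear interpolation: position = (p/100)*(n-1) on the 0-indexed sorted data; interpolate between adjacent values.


Sorted: 16, 32, 34, 34, 39, 64, 79, 89, 98, 99, 100
n = 11
Index = 75/100 * 10 = 7.5000
Lower = data[7] = 89, Upper = data[8] = 98
P75 = 89 + 0.5000*(9) = 93.5000

P75 = 93.5000


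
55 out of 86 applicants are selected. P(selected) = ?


P = 55/86 = 0.6395

P = 0.6395


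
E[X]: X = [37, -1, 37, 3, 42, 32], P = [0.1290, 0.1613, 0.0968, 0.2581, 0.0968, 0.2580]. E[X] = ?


E[X] = 37*0.1290 - 1*0.1613 + 37*0.0968 + 3*0.2581 + 42*0.0968 + 32*0.2580
= 4.7730 - 0.1613 + 3.5816 + 0.7743 + 4.0656 + 8.2560
= 21.2892

E[X] = 21.2892


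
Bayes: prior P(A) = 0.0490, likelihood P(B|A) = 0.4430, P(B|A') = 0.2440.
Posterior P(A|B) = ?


P(B) = P(B|A)*P(A) + P(B|A')*P(A')
= 0.4430*0.0490 + 0.2440*0.9510
= 0.021707 + 0.232044 = 0.253751
P(A|B) = 0.021707/0.253751 = 0.0855

P(A|B) = 0.0855


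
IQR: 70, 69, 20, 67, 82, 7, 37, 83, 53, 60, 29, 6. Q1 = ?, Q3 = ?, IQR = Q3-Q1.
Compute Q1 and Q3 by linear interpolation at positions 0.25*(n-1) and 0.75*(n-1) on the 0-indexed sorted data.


Sorted: 6, 7, 20, 29, 37, 53, 60, 67, 69, 70, 82, 83
Q1 (25th %ile) = 26.7500
Q3 (75th %ile) = 69.2500
IQR = 69.2500 - 26.7500 = 42.5000

IQR = 42.5000


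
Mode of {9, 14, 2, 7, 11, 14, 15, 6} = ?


Frequencies: 2:1, 6:1, 7:1, 9:1, 11:1, 14:2, 15:1
Max frequency = 2
Mode = 14

Mode = 14


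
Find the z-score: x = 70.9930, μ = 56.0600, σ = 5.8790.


z = (70.9930 - 56.0600)/5.8790
= 14.9330/5.8790
= 2.5401

z = 2.5401


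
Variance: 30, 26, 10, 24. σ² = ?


Mean = 22.5000
Squared deviations: 56.2500, 12.2500, 156.2500, 2.2500
Sum = 227.0000
Variance = 227.0000/4 = 56.7500

Variance = 56.7500


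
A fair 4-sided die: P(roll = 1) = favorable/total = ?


Favorable outcomes (roll = 1): 1
Total outcomes = 4
P = 1/4 = 0.2500

P = 0.2500


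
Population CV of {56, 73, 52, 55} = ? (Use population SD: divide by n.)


Mean = 59.0000
SD = 8.2158
CV = (8.2158/59.0000)*100 = 13.9251%

CV = 13.9251%


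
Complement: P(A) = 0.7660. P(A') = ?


P(not A) = 1 - 0.7660 = 0.2340

P(not A) = 0.2340


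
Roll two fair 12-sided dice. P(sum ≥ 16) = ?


Total outcomes = 12×12 = 144
Favorable (sum ≥ 16): 45
P = 45/144 = 0.3125

P = 0.3125


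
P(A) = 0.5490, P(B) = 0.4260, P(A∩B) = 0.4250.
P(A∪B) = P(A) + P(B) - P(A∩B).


P(A∪B) = 0.5490 + 0.4260 - 0.4250
= 0.9750 - 0.4250
= 0.5500

P(A∪B) = 0.5500


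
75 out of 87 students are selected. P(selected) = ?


P = 75/87 = 0.8621

P = 0.8621


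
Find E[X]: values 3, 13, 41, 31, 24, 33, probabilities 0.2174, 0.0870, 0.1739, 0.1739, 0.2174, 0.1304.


E[X] = 3*0.2174 + 13*0.0870 + 41*0.1739 + 31*0.1739 + 24*0.2174 + 33*0.1304
= 0.6522 + 1.1310 + 7.1299 + 5.3909 + 5.2176 + 4.3032
= 23.8248

E[X] = 23.8248


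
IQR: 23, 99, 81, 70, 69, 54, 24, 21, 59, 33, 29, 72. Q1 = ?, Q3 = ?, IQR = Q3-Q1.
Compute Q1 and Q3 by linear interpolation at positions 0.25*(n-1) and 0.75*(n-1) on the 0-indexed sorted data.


Sorted: 21, 23, 24, 29, 33, 54, 59, 69, 70, 72, 81, 99
Q1 (25th %ile) = 27.7500
Q3 (75th %ile) = 70.5000
IQR = 70.5000 - 27.7500 = 42.7500

IQR = 42.7500


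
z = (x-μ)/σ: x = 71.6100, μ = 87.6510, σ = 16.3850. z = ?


z = (71.6100 - 87.6510)/16.3850
= -16.0410/16.3850
= -0.9790

z = -0.9790


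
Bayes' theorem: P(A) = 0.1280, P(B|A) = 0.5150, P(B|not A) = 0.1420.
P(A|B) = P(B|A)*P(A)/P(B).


P(B) = P(B|A)*P(A) + P(B|A')*P(A')
= 0.5150*0.1280 + 0.1420*0.8720
= 0.065920 + 0.123824 = 0.189744
P(A|B) = 0.065920/0.189744 = 0.3474

P(A|B) = 0.3474


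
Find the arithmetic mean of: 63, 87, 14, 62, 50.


Sum = 63 + 87 + 14 + 62 + 50 = 276
n = 5
Mean = 276/5 = 55.2000

Mean = 55.2000


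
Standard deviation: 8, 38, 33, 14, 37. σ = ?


Mean = 26.0000
Variance = 156.4000
SD = sqrt(156.4000) = 12.5060

SD = 12.5060


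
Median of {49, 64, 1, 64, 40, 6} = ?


Sorted: 1, 6, 40, 49, 64, 64
n = 6 (even)
Middle values: 40 and 49
Median = (40+49)/2 = 44.5000

Median = 44.5000


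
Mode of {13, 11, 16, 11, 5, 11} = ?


Frequencies: 5:1, 11:3, 13:1, 16:1
Max frequency = 3
Mode = 11

Mode = 11


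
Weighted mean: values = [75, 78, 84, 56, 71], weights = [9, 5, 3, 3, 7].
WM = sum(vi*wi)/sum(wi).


Numerator = 75*9 + 78*5 + 84*3 + 56*3 + 71*7 = 1982
Denominator = 9 + 5 + 3 + 3 + 7 = 27
WM = 1982/27 = 73.4074

WM = 73.4074


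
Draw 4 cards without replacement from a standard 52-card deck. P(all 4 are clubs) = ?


P(all clubs) = (13/52) × (12/51) × (11/50) × (10/49)
= 0.0026

P = 0.0026


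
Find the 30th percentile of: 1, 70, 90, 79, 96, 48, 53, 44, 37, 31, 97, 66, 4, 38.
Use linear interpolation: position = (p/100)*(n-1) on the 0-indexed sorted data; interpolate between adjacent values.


Sorted: 1, 4, 31, 37, 38, 44, 48, 53, 66, 70, 79, 90, 96, 97
n = 14
Index = 30/100 * 13 = 3.9000
Lower = data[3] = 37, Upper = data[4] = 38
P30 = 37 + 0.9000*(1) = 37.9000

P30 = 37.9000


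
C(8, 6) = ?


C(8,6) = 8!/(6! × 2!)
= 40320/(720 × 2)
= 28

C(8,6) = 28


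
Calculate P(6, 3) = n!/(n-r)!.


P(6,3) = 6!/3!
= 720/6
= 120

P(6,3) = 120


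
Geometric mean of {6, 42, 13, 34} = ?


Product = 6 × 42 × 13 × 34 = 111384
GM = 111384^(1/4) = 18.2686

GM = 18.2686


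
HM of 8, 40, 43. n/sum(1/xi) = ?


Sum of reciprocals = 1/8 + 1/40 + 1/43 = 0.173256
HM = 3/0.173256 = 17.3154

HM = 17.3154


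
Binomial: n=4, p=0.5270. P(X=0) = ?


C(4,0) = 1
p^0 = 1.000000
(1-p)^4 = 0.050055
P = 1 * 1.000000 * 0.050055 = 0.0501

P(X=0) = 0.0501


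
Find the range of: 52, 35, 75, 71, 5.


Max = 75, Min = 5
Range = 75 - 5 = 70

Range = 70


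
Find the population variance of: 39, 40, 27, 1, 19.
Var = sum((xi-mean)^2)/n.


Mean = 25.2000
Squared deviations: 190.4400, 219.0400, 3.2400, 585.6400, 38.4400
Sum = 1036.8000
Variance = 1036.8000/5 = 207.3600

Variance = 207.3600


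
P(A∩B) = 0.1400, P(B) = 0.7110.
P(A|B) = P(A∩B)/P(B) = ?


P(A|B) = 0.1400/0.7110 = 0.1969

P(A|B) = 0.1969


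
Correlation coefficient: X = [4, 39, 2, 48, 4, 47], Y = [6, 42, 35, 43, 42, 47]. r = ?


Mean X = 24.0000, Mean Y = 35.8333
SD X = 20.872630, SD Y = 13.801167
Cov = 168.833333
r = 168.833333/(20.872630*13.801167) = 0.5861

r = 0.5861


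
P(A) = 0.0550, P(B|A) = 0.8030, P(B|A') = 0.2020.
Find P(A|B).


P(B) = P(B|A)*P(A) + P(B|A')*P(A')
= 0.8030*0.0550 + 0.2020*0.9450
= 0.044165 + 0.190890 = 0.235055
P(A|B) = 0.044165/0.235055 = 0.1879

P(A|B) = 0.1879


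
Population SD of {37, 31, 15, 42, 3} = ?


Mean = 25.6000
Variance = 210.2400
SD = sqrt(210.2400) = 14.4997

SD = 14.4997


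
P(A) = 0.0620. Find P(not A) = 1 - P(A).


P(not A) = 1 - 0.0620 = 0.9380

P(not A) = 0.9380


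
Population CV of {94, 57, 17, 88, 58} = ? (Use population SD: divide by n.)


Mean = 62.8000
SD = 27.4328
CV = (27.4328/62.8000)*100 = 43.6828%

CV = 43.6828%


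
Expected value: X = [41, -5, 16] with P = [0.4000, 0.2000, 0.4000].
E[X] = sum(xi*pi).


E[X] = 41*0.4000 - 5*0.2000 + 16*0.4000
= 16.4000 - 1.0000 + 6.4000
= 21.8000

E[X] = 21.8000


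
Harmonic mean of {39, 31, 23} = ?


Sum of reciprocals = 1/39 + 1/31 + 1/23 = 0.101377
HM = 3/0.101377 = 29.5924

HM = 29.5924


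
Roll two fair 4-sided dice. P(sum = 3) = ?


Total outcomes = 4×4 = 16
Favorable (sum = 3): 2
P = 2/16 = 0.1250

P = 0.1250


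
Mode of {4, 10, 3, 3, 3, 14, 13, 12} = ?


Frequencies: 3:3, 4:1, 10:1, 12:1, 13:1, 14:1
Max frequency = 3
Mode = 3

Mode = 3


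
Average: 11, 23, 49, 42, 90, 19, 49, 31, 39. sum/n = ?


Sum = 11 + 23 + 49 + 42 + 90 + 19 + 49 + 31 + 39 = 353
n = 9
Mean = 353/9 = 39.2222

Mean = 39.2222


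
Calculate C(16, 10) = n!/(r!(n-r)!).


C(16,10) = 16!/(10! × 6!)
= 20922789888000/(3628800 × 720)
= 8008

C(16,10) = 8008


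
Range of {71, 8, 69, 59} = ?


Max = 71, Min = 8
Range = 71 - 8 = 63

Range = 63


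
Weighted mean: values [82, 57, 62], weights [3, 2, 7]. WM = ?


Numerator = 82*3 + 57*2 + 62*7 = 794
Denominator = 3 + 2 + 7 = 12
WM = 794/12 = 66.1667

WM = 66.1667


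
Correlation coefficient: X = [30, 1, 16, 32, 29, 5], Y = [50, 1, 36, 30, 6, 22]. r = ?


Mean X = 18.8333, Mean Y = 24.1667
SD X = 12.374930, SD Y = 16.895923
Cov = 98.361111
r = 98.361111/(12.374930*16.895923) = 0.4704

r = 0.4704


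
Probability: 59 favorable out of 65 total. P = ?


P = 59/65 = 0.9077

P = 0.9077


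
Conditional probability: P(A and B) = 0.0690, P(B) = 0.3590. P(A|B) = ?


P(A|B) = 0.0690/0.3590 = 0.1922

P(A|B) = 0.1922


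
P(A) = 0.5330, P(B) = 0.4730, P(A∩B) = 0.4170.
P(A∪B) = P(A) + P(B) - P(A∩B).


P(A∪B) = 0.5330 + 0.4730 - 0.4170
= 1.0060 - 0.4170
= 0.5890

P(A∪B) = 0.5890


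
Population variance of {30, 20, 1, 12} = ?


Mean = 15.7500
Squared deviations: 203.0625, 18.0625, 217.5625, 14.0625
Sum = 452.7500
Variance = 452.7500/4 = 113.1875

Variance = 113.1875


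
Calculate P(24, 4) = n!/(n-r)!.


P(24,4) = 24!/20!
= 620448401733239439360000/2432902008176640000
= 255024

P(24,4) = 255024


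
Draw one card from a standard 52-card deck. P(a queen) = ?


4 queens in 52 cards
P = 4/52 = 0.0769

P = 0.0769


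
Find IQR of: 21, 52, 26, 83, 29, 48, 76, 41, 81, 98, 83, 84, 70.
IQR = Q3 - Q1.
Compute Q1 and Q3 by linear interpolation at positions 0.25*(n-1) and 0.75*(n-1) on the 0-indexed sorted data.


Sorted: 21, 26, 29, 41, 48, 52, 70, 76, 81, 83, 83, 84, 98
Q1 (25th %ile) = 41.0000
Q3 (75th %ile) = 83.0000
IQR = 83.0000 - 41.0000 = 42.0000

IQR = 42.0000


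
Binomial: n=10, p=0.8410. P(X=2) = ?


C(10,2) = 45
p^2 = 0.707281
(1-p)^8 = 4.084858e-07
P = 45 * 0.707281 * 4.084858e-07 = 1.3001e-05

P(X=2) = 1.3001e-05


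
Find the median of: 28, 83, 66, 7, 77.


Sorted: 7, 28, 66, 77, 83
n = 5 (odd)
Middle value = 66

Median = 66


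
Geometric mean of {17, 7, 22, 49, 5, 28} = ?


Product = 17 × 7 × 22 × 49 × 5 × 28 = 17959480
GM = 17959480^(1/6) = 16.1826

GM = 16.1826


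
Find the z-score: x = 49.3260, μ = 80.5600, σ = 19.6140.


z = (49.3260 - 80.5600)/19.6140
= -31.2340/19.6140
= -1.5924

z = -1.5924


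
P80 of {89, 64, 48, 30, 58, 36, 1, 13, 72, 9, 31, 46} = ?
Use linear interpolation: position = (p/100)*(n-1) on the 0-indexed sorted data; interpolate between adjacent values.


Sorted: 1, 9, 13, 30, 31, 36, 46, 48, 58, 64, 72, 89
n = 12
Index = 80/100 * 11 = 8.8000
Lower = data[8] = 58, Upper = data[9] = 64
P80 = 58 + 0.8000*(6) = 62.8000

P80 = 62.8000


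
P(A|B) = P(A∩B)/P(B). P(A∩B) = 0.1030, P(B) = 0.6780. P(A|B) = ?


P(A|B) = 0.1030/0.6780 = 0.1519

P(A|B) = 0.1519


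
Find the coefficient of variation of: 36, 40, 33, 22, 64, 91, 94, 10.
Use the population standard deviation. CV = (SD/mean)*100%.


Mean = 48.7500
SD = 29.0893
CV = (29.0893/48.7500)*100 = 59.6704%

CV = 59.6704%


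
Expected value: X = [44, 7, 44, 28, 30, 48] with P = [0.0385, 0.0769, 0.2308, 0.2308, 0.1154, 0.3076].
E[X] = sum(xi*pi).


E[X] = 44*0.0385 + 7*0.0769 + 44*0.2308 + 28*0.2308 + 30*0.1154 + 48*0.3076
= 1.6940 + 0.5383 + 10.1552 + 6.4624 + 3.4620 + 14.7648
= 37.0767

E[X] = 37.0767


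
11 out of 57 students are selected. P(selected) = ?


P = 11/57 = 0.1930

P = 0.1930


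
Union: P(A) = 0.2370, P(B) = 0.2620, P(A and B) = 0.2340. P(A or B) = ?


P(A∪B) = 0.2370 + 0.2620 - 0.2340
= 0.4990 - 0.2340
= 0.2650

P(A∪B) = 0.2650


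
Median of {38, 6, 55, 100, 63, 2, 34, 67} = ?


Sorted: 2, 6, 34, 38, 55, 63, 67, 100
n = 8 (even)
Middle values: 38 and 55
Median = (38+55)/2 = 46.5000

Median = 46.5000


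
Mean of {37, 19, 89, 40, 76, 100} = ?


Sum = 37 + 19 + 89 + 40 + 76 + 100 = 361
n = 6
Mean = 361/6 = 60.1667

Mean = 60.1667


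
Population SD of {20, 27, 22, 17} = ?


Mean = 21.5000
Variance = 13.2500
SD = sqrt(13.2500) = 3.6401

SD = 3.6401


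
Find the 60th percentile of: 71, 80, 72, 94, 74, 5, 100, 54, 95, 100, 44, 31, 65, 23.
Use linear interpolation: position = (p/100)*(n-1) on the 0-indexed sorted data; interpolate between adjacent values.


Sorted: 5, 23, 31, 44, 54, 65, 71, 72, 74, 80, 94, 95, 100, 100
n = 14
Index = 60/100 * 13 = 7.8000
Lower = data[7] = 72, Upper = data[8] = 74
P60 = 72 + 0.8000*(2) = 73.6000

P60 = 73.6000


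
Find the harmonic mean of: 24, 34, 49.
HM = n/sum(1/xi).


Sum of reciprocals = 1/24 + 1/34 + 1/49 = 0.091487
HM = 3/0.091487 = 32.7917

HM = 32.7917


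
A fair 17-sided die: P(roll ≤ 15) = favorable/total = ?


Favorable outcomes (roll ≤ 15): 15
Total outcomes = 17
P = 15/17 = 0.8824

P = 0.8824


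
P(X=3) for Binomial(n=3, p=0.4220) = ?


C(3,3) = 1
p^3 = 0.075151
(1-p)^0 = 1.000000
P = 1 * 0.075151 * 1.000000 = 0.0752

P(X=3) = 0.0752


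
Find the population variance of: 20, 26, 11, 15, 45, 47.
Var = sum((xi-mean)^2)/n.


Mean = 27.3333
Squared deviations: 53.7778, 1.7778, 266.7778, 152.1111, 312.1111, 386.7778
Sum = 1173.3333
Variance = 1173.3333/6 = 195.5556

Variance = 195.5556


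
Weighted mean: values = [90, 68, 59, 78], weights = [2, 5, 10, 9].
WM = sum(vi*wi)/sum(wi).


Numerator = 90*2 + 68*5 + 59*10 + 78*9 = 1812
Denominator = 2 + 5 + 10 + 9 = 26
WM = 1812/26 = 69.6923

WM = 69.6923


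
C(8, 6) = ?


C(8,6) = 8!/(6! × 2!)
= 40320/(720 × 2)
= 28

C(8,6) = 28


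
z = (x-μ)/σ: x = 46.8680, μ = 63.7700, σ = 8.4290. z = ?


z = (46.8680 - 63.7700)/8.4290
= -16.9020/8.4290
= -2.0052

z = -2.0052


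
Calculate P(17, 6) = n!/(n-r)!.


P(17,6) = 17!/11!
= 355687428096000/39916800
= 8910720

P(17,6) = 8910720


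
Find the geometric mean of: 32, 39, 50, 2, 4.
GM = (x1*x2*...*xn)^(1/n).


Product = 32 × 39 × 50 × 2 × 4 = 499200
GM = 499200^(1/5) = 13.7929

GM = 13.7929


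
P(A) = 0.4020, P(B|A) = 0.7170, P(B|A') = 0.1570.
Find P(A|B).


P(B) = P(B|A)*P(A) + P(B|A')*P(A')
= 0.7170*0.4020 + 0.1570*0.5980
= 0.288234 + 0.093886 = 0.382120
P(A|B) = 0.288234/0.382120 = 0.7543

P(A|B) = 0.7543


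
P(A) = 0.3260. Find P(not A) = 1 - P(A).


P(not A) = 1 - 0.3260 = 0.6740

P(not A) = 0.6740


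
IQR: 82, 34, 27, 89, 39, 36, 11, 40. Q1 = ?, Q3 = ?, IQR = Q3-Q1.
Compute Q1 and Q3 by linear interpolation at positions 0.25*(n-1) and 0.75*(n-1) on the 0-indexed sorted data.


Sorted: 11, 27, 34, 36, 39, 40, 82, 89
Q1 (25th %ile) = 32.2500
Q3 (75th %ile) = 50.5000
IQR = 50.5000 - 32.2500 = 18.2500

IQR = 18.2500


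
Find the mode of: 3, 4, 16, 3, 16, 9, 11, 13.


Frequencies: 3:2, 4:1, 9:1, 11:1, 13:1, 16:2
Max frequency = 2
Mode = 3, 16

Mode = 3, 16


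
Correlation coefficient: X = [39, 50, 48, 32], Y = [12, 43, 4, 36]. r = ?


Mean X = 42.2500, Mean Y = 23.7500
SD X = 7.224092, SD Y = 16.192205
Cov = -12.937500
r = -12.937500/(7.224092*16.192205) = -0.1106

r = -0.1106


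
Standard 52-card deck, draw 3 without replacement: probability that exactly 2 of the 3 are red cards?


Hypergeometric: P(X=2) = C(26,2)·C(26,1) / C(52,3)
= 325 × 26 / 22100
= 8450/22100 = 0.3824

P = 0.3824


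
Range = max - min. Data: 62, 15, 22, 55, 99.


Max = 99, Min = 15
Range = 99 - 15 = 84

Range = 84


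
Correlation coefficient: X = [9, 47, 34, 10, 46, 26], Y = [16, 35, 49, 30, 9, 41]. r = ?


Mean X = 28.6667, Mean Y = 30.0000
SD X = 15.315207, SD Y = 13.808210
Cov = 12.500000
r = 12.500000/(15.315207*13.808210) = 0.0591

r = 0.0591


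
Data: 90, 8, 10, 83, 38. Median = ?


Sorted: 8, 10, 38, 83, 90
n = 5 (odd)
Middle value = 38

Median = 38


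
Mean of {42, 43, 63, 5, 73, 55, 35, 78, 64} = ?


Sum = 42 + 43 + 63 + 5 + 73 + 55 + 35 + 78 + 64 = 458
n = 9
Mean = 458/9 = 50.8889

Mean = 50.8889


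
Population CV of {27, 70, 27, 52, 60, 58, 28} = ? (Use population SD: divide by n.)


Mean = 46.0000
SD = 16.8946
CV = (16.8946/46.0000)*100 = 36.7275%

CV = 36.7275%


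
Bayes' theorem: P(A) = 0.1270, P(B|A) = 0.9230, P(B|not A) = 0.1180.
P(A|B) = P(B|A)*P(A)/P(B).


P(B) = P(B|A)*P(A) + P(B|A')*P(A')
= 0.9230*0.1270 + 0.1180*0.8730
= 0.117221 + 0.103014 = 0.220235
P(A|B) = 0.117221/0.220235 = 0.5323

P(A|B) = 0.5323


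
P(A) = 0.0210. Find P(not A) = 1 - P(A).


P(not A) = 1 - 0.0210 = 0.9790

P(not A) = 0.9790


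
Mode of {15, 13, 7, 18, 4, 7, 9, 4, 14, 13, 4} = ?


Frequencies: 4:3, 7:2, 9:1, 13:2, 14:1, 15:1, 18:1
Max frequency = 3
Mode = 4

Mode = 4


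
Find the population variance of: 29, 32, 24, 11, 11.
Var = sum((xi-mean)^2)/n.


Mean = 21.4000
Squared deviations: 57.7600, 112.3600, 6.7600, 108.1600, 108.1600
Sum = 393.2000
Variance = 393.2000/5 = 78.6400

Variance = 78.6400


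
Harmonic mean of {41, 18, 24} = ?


Sum of reciprocals = 1/41 + 1/18 + 1/24 = 0.121612
HM = 3/0.121612 = 24.6685

HM = 24.6685


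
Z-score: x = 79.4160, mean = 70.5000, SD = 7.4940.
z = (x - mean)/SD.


z = (79.4160 - 70.5000)/7.4940
= 8.9160/7.4940
= 1.1898

z = 1.1898


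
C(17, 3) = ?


C(17,3) = 17!/(3! × 14!)
= 355687428096000/(6 × 87178291200)
= 680

C(17,3) = 680


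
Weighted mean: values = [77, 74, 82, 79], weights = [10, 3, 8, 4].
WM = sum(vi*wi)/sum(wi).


Numerator = 77*10 + 74*3 + 82*8 + 79*4 = 1964
Denominator = 10 + 3 + 8 + 4 = 25
WM = 1964/25 = 78.5600

WM = 78.5600


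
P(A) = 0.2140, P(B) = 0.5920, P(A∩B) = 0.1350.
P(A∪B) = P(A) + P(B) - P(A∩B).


P(A∪B) = 0.2140 + 0.5920 - 0.1350
= 0.8060 - 0.1350
= 0.6710

P(A∪B) = 0.6710


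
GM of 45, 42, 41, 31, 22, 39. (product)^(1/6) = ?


Product = 45 × 42 × 41 × 31 × 22 × 39 = 2061079020
GM = 2061079020^(1/6) = 35.6738

GM = 35.6738


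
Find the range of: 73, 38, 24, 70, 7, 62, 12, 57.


Max = 73, Min = 7
Range = 73 - 7 = 66

Range = 66


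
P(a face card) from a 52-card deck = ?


12 face cards in 52 cards
P = 12/52 = 0.2308

P = 0.2308


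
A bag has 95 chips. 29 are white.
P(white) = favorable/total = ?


P = 29/95 = 0.3053

P = 0.3053


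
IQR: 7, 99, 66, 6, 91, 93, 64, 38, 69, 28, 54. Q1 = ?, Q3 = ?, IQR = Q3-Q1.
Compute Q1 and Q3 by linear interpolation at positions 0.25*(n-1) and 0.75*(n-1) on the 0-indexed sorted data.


Sorted: 6, 7, 28, 38, 54, 64, 66, 69, 91, 93, 99
Q1 (25th %ile) = 33.0000
Q3 (75th %ile) = 80.0000
IQR = 80.0000 - 33.0000 = 47.0000

IQR = 47.0000


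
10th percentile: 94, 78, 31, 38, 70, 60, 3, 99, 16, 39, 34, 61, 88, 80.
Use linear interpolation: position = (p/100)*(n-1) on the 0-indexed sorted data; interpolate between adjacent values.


Sorted: 3, 16, 31, 34, 38, 39, 60, 61, 70, 78, 80, 88, 94, 99
n = 14
Index = 10/100 * 13 = 1.3000
Lower = data[1] = 16, Upper = data[2] = 31
P10 = 16 + 0.3000*(15) = 20.5000

P10 = 20.5000


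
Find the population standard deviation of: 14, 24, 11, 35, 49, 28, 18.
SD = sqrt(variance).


Mean = 25.5714
Variance = 149.9592
SD = sqrt(149.9592) = 12.2458

SD = 12.2458


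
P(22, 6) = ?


P(22,6) = 22!/16!
= 1124000727777607680000/20922789888000
= 53721360

P(22,6) = 53721360


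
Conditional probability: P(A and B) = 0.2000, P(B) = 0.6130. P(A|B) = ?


P(A|B) = 0.2000/0.6130 = 0.3263

P(A|B) = 0.3263


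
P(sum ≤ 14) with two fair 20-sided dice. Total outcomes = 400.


Total outcomes = 20×20 = 400
Favorable (sum ≤ 14): 91
P = 91/400 = 0.2275

P = 0.2275


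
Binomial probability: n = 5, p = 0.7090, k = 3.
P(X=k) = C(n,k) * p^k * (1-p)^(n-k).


C(5,3) = 10
p^3 = 0.356401
(1-p)^2 = 0.084681
P = 10 * 0.356401 * 0.084681 = 0.3018

P(X=3) = 0.3018


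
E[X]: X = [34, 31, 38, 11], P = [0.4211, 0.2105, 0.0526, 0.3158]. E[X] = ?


E[X] = 34*0.4211 + 31*0.2105 + 38*0.0526 + 11*0.3158
= 14.3174 + 6.5255 + 1.9988 + 3.4738
= 26.3155

E[X] = 26.3155


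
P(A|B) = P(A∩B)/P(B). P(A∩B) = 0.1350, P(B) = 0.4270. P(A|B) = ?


P(A|B) = 0.1350/0.4270 = 0.3162

P(A|B) = 0.3162


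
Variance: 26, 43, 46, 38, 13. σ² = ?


Mean = 33.2000
Squared deviations: 51.8400, 96.0400, 163.8400, 23.0400, 408.0400
Sum = 742.8000
Variance = 742.8000/5 = 148.5600

Variance = 148.5600


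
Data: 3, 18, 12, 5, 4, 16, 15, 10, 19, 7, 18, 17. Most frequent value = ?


Frequencies: 3:1, 4:1, 5:1, 7:1, 10:1, 12:1, 15:1, 16:1, 17:1, 18:2, 19:1
Max frequency = 2
Mode = 18

Mode = 18


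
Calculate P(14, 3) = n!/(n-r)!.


P(14,3) = 14!/11!
= 87178291200/39916800
= 2184

P(14,3) = 2184


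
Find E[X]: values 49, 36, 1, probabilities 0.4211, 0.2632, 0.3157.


E[X] = 49*0.4211 + 36*0.2632 + 1*0.3157
= 20.6339 + 9.4752 + 0.3157
= 30.4248

E[X] = 30.4248


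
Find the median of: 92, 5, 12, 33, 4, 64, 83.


Sorted: 4, 5, 12, 33, 64, 83, 92
n = 7 (odd)
Middle value = 33

Median = 33


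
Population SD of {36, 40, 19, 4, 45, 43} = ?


Mean = 31.1667
Variance = 219.8056
SD = sqrt(219.8056) = 14.8258

SD = 14.8258


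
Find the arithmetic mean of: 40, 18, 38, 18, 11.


Sum = 40 + 18 + 38 + 18 + 11 = 125
n = 5
Mean = 125/5 = 25.0000

Mean = 25.0000


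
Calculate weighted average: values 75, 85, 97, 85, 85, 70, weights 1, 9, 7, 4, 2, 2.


Numerator = 75*1 + 85*9 + 97*7 + 85*4 + 85*2 + 70*2 = 2169
Denominator = 1 + 9 + 7 + 4 + 2 + 2 = 25
WM = 2169/25 = 86.7600

WM = 86.7600


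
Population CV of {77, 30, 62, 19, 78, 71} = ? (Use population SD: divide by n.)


Mean = 56.1667
SD = 23.2050
CV = (23.2050/56.1667)*100 = 41.3145%

CV = 41.3145%


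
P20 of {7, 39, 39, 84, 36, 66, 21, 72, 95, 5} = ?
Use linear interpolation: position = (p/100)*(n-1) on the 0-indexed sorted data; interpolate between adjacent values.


Sorted: 5, 7, 21, 36, 39, 39, 66, 72, 84, 95
n = 10
Index = 20/100 * 9 = 1.8000
Lower = data[1] = 7, Upper = data[2] = 21
P20 = 7 + 0.8000*(14) = 18.2000

P20 = 18.2000


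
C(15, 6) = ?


C(15,6) = 15!/(6! × 9!)
= 1307674368000/(720 × 362880)
= 5005

C(15,6) = 5005


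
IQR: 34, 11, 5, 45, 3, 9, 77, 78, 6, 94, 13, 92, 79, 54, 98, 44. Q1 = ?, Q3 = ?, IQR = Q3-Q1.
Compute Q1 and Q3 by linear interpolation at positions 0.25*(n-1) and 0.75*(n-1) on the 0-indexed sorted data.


Sorted: 3, 5, 6, 9, 11, 13, 34, 44, 45, 54, 77, 78, 79, 92, 94, 98
Q1 (25th %ile) = 10.5000
Q3 (75th %ile) = 78.2500
IQR = 78.2500 - 10.5000 = 67.7500

IQR = 67.7500


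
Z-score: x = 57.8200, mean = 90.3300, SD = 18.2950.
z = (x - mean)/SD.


z = (57.8200 - 90.3300)/18.2950
= -32.5100/18.2950
= -1.7770

z = -1.7770


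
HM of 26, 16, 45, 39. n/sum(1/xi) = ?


Sum of reciprocals = 1/26 + 1/16 + 1/45 + 1/39 = 0.148825
HM = 4/0.148825 = 26.8772

HM = 26.8772


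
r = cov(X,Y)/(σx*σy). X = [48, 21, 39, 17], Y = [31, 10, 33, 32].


Mean X = 31.2500, Mean Y = 26.5000
SD X = 12.735286, SD Y = 9.552487
Cov = 54.125000
r = 54.125000/(12.735286*9.552487) = 0.4449

r = 0.4449


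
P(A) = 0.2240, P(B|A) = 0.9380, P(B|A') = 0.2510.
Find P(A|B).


P(B) = P(B|A)*P(A) + P(B|A')*P(A')
= 0.9380*0.2240 + 0.2510*0.7760
= 0.210112 + 0.194776 = 0.404888
P(A|B) = 0.210112/0.404888 = 0.5189

P(A|B) = 0.5189


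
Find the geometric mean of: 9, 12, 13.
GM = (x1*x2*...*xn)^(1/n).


Product = 9 × 12 × 13 = 1404
GM = 1404^(1/3) = 11.1975

GM = 11.1975


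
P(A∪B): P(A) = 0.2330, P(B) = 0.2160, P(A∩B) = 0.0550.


P(A∪B) = 0.2330 + 0.2160 - 0.0550
= 0.4490 - 0.0550
= 0.3940

P(A∪B) = 0.3940


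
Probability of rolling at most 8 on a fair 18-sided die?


Favorable outcomes (roll ≤ 8): 8
Total outcomes = 18
P = 8/18 = 0.4444

P = 0.4444


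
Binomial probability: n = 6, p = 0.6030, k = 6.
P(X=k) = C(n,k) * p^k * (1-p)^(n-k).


C(6,6) = 1
p^6 = 0.048073
(1-p)^0 = 1.000000
P = 1 * 0.048073 * 1.000000 = 0.0481

P(X=6) = 0.0481


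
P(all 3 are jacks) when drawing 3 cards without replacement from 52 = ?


P(all jacks) = (4/52) × (3/51) × (2/50)
= 0.0002

P = 0.0002


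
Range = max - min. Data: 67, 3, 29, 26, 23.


Max = 67, Min = 3
Range = 67 - 3 = 64

Range = 64


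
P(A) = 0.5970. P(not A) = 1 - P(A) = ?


P(not A) = 1 - 0.5970 = 0.4030

P(not A) = 0.4030


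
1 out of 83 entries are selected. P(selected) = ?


P = 1/83 = 0.0120

P = 0.0120


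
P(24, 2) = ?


P(24,2) = 24!/22!
= 620448401733239439360000/1124000727777607680000
= 552

P(24,2) = 552


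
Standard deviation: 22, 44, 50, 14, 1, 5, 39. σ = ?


Mean = 25.0000
Variance = 326.8571
SD = sqrt(326.8571) = 18.0792

SD = 18.0792


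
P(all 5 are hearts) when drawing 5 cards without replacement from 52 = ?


P(all hearts) = (13/52) × (12/51) × (11/50) × (10/49) × (9/48)
= 0.0005

P = 0.0005


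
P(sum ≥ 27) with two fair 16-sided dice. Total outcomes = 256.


Total outcomes = 16×16 = 256
Favorable (sum ≥ 27): 21
P = 21/256 = 0.0820

P = 0.0820


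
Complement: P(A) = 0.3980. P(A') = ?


P(not A) = 1 - 0.3980 = 0.6020

P(not A) = 0.6020


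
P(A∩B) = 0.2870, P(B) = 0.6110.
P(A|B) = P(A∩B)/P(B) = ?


P(A|B) = 0.2870/0.6110 = 0.4697

P(A|B) = 0.4697


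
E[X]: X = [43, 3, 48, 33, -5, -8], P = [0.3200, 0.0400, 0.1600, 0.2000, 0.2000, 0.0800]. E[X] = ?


E[X] = 43*0.3200 + 3*0.0400 + 48*0.1600 + 33*0.2000 - 5*0.2000 - 8*0.0800
= 13.7600 + 0.1200 + 7.6800 + 6.6000 - 1.0000 - 0.6400
= 26.5200

E[X] = 26.5200


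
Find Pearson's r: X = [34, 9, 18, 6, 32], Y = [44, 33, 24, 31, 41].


Mean X = 19.8000, Mean Y = 34.6000
SD X = 11.496086, SD Y = 7.172168
Cov = 59.520000
r = 59.520000/(11.496086*7.172168) = 0.7219

r = 0.7219


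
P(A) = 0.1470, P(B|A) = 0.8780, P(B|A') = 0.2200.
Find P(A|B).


P(B) = P(B|A)*P(A) + P(B|A')*P(A')
= 0.8780*0.1470 + 0.2200*0.8530
= 0.129066 + 0.187660 = 0.316726
P(A|B) = 0.129066/0.316726 = 0.4075

P(A|B) = 0.4075


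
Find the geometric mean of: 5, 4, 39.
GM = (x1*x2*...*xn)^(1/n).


Product = 5 × 4 × 39 = 780
GM = 780^(1/3) = 9.2052

GM = 9.2052


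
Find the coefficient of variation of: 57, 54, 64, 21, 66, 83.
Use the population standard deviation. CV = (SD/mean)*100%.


Mean = 57.5000
SD = 18.7506
CV = (18.7506/57.5000)*100 = 32.6097%

CV = 32.6097%


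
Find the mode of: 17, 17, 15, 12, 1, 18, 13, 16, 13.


Frequencies: 1:1, 12:1, 13:2, 15:1, 16:1, 17:2, 18:1
Max frequency = 2
Mode = 13, 17

Mode = 13, 17


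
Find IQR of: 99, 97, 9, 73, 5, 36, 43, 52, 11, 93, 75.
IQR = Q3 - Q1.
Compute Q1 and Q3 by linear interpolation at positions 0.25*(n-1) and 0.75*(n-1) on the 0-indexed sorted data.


Sorted: 5, 9, 11, 36, 43, 52, 73, 75, 93, 97, 99
Q1 (25th %ile) = 23.5000
Q3 (75th %ile) = 84.0000
IQR = 84.0000 - 23.5000 = 60.5000

IQR = 60.5000


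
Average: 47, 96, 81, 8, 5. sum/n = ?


Sum = 47 + 96 + 81 + 8 + 5 = 237
n = 5
Mean = 237/5 = 47.4000

Mean = 47.4000


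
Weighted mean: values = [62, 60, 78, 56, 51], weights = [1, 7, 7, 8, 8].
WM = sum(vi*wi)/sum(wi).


Numerator = 62*1 + 60*7 + 78*7 + 56*8 + 51*8 = 1884
Denominator = 1 + 7 + 7 + 8 + 8 = 31
WM = 1884/31 = 60.7742

WM = 60.7742


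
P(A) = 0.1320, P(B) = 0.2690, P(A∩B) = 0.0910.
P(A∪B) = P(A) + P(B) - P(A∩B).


P(A∪B) = 0.1320 + 0.2690 - 0.0910
= 0.4010 - 0.0910
= 0.3100

P(A∪B) = 0.3100


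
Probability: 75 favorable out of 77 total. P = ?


P = 75/77 = 0.9740

P = 0.9740


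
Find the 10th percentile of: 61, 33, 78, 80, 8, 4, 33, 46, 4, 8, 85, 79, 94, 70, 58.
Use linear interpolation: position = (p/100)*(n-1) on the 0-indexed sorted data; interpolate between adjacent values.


Sorted: 4, 4, 8, 8, 33, 33, 46, 58, 61, 70, 78, 79, 80, 85, 94
n = 15
Index = 10/100 * 14 = 1.4000
Lower = data[1] = 4, Upper = data[2] = 8
P10 = 4 + 0.4000*(4) = 5.6000

P10 = 5.6000


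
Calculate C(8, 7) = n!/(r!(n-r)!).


C(8,7) = 8!/(7! × 1!)
= 40320/(5040 × 1)
= 8

C(8,7) = 8


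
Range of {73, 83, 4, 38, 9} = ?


Max = 83, Min = 4
Range = 83 - 4 = 79

Range = 79


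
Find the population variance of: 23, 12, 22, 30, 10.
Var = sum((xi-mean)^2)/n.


Mean = 19.4000
Squared deviations: 12.9600, 54.7600, 6.7600, 112.3600, 88.3600
Sum = 275.2000
Variance = 275.2000/5 = 55.0400

Variance = 55.0400
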